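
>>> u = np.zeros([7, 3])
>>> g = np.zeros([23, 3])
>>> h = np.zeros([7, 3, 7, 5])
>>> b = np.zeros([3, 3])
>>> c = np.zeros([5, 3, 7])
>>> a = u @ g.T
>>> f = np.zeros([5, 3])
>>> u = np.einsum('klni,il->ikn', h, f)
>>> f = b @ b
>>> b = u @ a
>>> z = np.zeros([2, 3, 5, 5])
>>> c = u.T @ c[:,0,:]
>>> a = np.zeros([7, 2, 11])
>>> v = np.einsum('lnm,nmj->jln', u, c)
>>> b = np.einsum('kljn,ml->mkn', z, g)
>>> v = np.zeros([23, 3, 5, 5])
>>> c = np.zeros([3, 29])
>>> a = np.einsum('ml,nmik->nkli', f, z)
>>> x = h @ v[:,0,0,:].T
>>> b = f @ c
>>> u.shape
(5, 7, 7)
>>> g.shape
(23, 3)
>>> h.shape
(7, 3, 7, 5)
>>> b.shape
(3, 29)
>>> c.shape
(3, 29)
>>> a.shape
(2, 5, 3, 5)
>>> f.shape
(3, 3)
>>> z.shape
(2, 3, 5, 5)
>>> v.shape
(23, 3, 5, 5)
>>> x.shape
(7, 3, 7, 23)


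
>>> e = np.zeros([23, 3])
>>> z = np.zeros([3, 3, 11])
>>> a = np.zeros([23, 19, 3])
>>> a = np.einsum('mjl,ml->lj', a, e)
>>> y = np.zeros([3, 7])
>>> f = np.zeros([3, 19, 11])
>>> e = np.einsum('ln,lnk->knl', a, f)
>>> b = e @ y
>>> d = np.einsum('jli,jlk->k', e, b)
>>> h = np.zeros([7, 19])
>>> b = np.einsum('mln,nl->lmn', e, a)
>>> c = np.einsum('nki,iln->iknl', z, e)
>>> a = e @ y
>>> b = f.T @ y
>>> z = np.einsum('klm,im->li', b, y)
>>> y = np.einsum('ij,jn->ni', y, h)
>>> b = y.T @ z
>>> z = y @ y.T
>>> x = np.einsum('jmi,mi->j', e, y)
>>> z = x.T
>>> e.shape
(11, 19, 3)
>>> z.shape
(11,)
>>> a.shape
(11, 19, 7)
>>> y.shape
(19, 3)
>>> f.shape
(3, 19, 11)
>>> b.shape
(3, 3)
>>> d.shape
(7,)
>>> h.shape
(7, 19)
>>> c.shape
(11, 3, 3, 19)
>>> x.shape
(11,)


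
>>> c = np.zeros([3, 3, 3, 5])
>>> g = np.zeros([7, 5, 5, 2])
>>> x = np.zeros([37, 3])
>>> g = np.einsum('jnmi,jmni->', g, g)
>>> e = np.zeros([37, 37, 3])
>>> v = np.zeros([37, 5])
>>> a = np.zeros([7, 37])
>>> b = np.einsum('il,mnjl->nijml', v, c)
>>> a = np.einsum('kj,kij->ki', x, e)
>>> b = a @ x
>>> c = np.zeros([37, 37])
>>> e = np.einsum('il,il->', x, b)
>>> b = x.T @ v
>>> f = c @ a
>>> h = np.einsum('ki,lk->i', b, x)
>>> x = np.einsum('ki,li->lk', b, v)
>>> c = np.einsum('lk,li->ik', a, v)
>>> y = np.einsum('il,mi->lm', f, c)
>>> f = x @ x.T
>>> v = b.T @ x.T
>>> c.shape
(5, 37)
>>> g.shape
()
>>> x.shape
(37, 3)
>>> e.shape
()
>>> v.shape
(5, 37)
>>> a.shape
(37, 37)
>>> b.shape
(3, 5)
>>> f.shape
(37, 37)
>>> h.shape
(5,)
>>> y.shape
(37, 5)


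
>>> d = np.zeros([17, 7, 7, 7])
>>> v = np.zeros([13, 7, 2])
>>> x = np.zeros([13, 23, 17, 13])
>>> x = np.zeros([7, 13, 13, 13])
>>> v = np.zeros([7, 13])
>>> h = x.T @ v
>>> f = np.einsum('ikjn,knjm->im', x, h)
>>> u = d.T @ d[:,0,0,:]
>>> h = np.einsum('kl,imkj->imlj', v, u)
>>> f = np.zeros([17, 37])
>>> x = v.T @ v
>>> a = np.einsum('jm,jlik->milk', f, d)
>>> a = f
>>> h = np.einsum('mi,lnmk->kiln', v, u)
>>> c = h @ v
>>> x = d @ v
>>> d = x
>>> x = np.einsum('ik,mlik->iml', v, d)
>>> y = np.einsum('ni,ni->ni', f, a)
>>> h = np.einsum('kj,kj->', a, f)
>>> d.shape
(17, 7, 7, 13)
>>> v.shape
(7, 13)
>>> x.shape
(7, 17, 7)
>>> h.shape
()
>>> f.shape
(17, 37)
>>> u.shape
(7, 7, 7, 7)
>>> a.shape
(17, 37)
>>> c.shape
(7, 13, 7, 13)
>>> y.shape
(17, 37)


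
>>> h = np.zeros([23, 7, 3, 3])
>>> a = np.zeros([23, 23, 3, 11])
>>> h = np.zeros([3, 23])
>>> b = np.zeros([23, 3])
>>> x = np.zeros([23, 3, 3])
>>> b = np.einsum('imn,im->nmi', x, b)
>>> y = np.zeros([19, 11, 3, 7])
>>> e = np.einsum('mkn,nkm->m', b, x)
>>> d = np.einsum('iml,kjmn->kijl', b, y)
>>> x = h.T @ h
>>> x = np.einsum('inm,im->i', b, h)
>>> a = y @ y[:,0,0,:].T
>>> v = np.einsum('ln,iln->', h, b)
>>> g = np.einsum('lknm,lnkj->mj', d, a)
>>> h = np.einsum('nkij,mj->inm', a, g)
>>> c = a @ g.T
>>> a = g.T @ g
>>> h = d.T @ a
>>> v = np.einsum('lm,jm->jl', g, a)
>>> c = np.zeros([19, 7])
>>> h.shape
(23, 11, 3, 19)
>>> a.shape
(19, 19)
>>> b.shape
(3, 3, 23)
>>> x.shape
(3,)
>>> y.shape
(19, 11, 3, 7)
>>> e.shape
(3,)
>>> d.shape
(19, 3, 11, 23)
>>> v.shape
(19, 23)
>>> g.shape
(23, 19)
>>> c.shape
(19, 7)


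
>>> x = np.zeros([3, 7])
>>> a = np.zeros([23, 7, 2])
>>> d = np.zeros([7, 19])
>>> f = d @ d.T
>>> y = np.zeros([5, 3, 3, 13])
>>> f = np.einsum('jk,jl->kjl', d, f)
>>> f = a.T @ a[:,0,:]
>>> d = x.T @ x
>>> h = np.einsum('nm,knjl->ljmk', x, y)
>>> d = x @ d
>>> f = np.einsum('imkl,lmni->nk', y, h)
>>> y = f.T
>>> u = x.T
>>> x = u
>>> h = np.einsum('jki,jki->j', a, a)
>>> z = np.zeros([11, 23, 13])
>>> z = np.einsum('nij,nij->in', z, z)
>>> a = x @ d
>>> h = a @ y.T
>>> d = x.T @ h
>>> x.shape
(7, 3)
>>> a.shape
(7, 7)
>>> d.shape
(3, 3)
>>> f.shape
(7, 3)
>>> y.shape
(3, 7)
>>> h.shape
(7, 3)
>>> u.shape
(7, 3)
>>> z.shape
(23, 11)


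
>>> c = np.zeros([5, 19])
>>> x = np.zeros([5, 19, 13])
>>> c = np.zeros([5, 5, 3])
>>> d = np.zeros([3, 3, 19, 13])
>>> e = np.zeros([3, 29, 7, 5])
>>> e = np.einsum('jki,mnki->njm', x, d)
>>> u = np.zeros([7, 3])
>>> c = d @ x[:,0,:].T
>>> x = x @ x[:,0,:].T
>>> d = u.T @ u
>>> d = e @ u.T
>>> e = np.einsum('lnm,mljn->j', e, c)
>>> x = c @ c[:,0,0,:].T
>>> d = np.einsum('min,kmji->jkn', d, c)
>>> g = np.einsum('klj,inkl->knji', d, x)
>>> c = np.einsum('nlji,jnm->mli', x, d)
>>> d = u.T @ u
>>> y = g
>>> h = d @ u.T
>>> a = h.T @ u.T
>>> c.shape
(7, 3, 3)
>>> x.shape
(3, 3, 19, 3)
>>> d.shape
(3, 3)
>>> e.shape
(19,)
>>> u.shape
(7, 3)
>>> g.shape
(19, 3, 7, 3)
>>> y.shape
(19, 3, 7, 3)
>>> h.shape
(3, 7)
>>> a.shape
(7, 7)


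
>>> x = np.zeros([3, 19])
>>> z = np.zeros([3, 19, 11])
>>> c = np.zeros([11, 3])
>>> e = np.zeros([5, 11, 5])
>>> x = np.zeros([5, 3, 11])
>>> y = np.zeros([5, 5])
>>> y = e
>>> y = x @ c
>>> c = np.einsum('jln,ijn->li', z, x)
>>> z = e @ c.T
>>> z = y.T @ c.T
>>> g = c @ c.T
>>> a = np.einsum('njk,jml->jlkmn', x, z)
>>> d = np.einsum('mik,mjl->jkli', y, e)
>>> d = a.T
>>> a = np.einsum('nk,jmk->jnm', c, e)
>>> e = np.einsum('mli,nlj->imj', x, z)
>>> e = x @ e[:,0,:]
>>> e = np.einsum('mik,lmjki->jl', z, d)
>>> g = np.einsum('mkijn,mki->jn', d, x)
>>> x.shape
(5, 3, 11)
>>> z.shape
(3, 3, 19)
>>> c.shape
(19, 5)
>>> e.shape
(11, 5)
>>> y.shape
(5, 3, 3)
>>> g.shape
(19, 3)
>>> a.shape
(5, 19, 11)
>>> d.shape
(5, 3, 11, 19, 3)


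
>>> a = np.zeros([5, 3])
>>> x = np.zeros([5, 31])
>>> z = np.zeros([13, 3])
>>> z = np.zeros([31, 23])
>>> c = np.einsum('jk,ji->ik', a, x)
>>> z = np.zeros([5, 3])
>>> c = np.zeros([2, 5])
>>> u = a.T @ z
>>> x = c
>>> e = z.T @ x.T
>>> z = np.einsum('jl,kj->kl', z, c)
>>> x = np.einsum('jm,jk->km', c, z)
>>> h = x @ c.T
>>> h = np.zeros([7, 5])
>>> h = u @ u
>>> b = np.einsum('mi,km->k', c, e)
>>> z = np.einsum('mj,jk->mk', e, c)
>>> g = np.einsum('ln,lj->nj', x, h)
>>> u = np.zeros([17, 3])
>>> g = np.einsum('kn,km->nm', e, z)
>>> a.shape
(5, 3)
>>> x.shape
(3, 5)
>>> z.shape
(3, 5)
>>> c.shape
(2, 5)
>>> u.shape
(17, 3)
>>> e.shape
(3, 2)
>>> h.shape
(3, 3)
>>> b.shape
(3,)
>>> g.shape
(2, 5)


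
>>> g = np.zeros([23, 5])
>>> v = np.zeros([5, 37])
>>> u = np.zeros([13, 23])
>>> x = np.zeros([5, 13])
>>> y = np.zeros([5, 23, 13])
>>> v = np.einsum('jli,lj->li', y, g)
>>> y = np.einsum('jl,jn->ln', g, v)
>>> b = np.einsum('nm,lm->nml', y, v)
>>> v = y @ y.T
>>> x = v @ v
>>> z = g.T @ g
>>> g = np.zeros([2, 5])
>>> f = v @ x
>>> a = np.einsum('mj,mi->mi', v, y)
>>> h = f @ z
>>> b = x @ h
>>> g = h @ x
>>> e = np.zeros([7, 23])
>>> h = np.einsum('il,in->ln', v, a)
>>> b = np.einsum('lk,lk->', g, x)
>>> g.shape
(5, 5)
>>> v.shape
(5, 5)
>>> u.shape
(13, 23)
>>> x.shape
(5, 5)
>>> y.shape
(5, 13)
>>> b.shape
()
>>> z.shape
(5, 5)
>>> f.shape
(5, 5)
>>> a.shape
(5, 13)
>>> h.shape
(5, 13)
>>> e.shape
(7, 23)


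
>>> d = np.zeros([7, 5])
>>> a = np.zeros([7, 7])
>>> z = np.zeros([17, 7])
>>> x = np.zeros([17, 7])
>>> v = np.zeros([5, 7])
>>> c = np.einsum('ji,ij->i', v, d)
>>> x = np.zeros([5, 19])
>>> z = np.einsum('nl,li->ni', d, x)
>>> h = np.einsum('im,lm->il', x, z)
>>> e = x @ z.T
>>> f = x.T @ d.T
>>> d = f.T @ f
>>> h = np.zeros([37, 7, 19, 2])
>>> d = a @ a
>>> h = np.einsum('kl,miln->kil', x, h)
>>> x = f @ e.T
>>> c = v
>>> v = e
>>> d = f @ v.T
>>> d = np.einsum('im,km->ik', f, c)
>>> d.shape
(19, 5)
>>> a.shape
(7, 7)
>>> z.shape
(7, 19)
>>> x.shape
(19, 5)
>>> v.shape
(5, 7)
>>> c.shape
(5, 7)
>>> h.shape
(5, 7, 19)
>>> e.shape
(5, 7)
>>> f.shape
(19, 7)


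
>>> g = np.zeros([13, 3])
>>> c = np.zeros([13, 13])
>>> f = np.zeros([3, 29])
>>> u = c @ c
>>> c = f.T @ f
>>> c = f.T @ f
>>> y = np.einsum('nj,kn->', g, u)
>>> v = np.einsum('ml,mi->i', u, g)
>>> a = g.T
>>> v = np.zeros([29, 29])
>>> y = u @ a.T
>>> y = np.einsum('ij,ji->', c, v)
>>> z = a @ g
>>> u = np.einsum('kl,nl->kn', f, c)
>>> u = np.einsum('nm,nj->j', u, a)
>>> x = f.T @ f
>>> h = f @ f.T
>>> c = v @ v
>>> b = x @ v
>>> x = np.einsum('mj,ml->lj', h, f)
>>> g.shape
(13, 3)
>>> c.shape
(29, 29)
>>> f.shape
(3, 29)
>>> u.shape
(13,)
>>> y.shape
()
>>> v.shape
(29, 29)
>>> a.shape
(3, 13)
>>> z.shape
(3, 3)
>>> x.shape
(29, 3)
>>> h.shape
(3, 3)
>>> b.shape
(29, 29)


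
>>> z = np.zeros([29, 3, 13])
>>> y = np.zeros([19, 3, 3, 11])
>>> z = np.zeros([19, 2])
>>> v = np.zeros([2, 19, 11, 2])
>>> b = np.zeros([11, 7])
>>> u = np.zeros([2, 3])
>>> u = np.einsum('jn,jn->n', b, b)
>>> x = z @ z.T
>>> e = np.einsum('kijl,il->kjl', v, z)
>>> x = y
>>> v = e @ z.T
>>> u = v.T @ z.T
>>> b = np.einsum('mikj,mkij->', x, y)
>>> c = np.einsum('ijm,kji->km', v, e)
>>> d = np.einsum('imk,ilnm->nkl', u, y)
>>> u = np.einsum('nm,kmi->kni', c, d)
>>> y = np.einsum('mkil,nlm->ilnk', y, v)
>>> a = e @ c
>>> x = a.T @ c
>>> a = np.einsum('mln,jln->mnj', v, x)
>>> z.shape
(19, 2)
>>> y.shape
(3, 11, 2, 3)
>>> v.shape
(2, 11, 19)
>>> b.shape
()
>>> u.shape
(3, 2, 3)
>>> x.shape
(19, 11, 19)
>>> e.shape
(2, 11, 2)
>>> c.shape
(2, 19)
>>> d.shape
(3, 19, 3)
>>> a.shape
(2, 19, 19)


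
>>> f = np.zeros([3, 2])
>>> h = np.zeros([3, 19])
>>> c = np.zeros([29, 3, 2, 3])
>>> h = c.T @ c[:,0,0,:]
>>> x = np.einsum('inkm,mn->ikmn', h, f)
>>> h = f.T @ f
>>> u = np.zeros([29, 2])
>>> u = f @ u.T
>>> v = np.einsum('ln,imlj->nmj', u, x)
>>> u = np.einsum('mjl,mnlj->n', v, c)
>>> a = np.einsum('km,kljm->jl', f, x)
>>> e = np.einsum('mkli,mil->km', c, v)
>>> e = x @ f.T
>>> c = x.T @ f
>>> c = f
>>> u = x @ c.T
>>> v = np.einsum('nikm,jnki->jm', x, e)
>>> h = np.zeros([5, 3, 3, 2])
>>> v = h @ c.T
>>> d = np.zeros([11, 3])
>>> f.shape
(3, 2)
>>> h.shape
(5, 3, 3, 2)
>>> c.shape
(3, 2)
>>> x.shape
(3, 3, 3, 2)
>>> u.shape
(3, 3, 3, 3)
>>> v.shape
(5, 3, 3, 3)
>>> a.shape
(3, 3)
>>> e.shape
(3, 3, 3, 3)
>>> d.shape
(11, 3)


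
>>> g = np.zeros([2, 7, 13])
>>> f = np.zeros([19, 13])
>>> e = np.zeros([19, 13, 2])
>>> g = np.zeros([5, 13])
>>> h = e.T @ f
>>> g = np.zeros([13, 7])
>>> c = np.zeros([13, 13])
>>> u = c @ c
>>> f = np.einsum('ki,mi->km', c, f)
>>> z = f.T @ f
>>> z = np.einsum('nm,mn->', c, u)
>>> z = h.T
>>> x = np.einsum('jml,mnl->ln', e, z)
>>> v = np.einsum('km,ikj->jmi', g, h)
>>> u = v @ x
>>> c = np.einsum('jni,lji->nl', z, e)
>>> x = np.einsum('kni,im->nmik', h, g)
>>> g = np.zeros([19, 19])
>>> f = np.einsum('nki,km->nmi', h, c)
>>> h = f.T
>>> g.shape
(19, 19)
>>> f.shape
(2, 19, 13)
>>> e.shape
(19, 13, 2)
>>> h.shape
(13, 19, 2)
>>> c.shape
(13, 19)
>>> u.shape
(13, 7, 13)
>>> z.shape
(13, 13, 2)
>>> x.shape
(13, 7, 13, 2)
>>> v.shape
(13, 7, 2)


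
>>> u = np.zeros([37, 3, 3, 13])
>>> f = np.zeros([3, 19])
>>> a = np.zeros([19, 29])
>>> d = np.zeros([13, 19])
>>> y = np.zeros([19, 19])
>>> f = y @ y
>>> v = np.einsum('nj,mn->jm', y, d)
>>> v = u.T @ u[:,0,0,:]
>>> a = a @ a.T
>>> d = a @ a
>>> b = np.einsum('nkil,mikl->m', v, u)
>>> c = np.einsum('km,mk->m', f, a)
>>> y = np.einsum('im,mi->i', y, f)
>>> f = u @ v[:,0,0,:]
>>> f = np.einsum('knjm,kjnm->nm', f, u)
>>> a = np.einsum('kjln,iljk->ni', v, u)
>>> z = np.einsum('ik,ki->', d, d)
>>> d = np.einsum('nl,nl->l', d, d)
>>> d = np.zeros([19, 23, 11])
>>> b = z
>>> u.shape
(37, 3, 3, 13)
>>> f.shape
(3, 13)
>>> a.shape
(13, 37)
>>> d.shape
(19, 23, 11)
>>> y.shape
(19,)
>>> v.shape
(13, 3, 3, 13)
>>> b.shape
()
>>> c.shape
(19,)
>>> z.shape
()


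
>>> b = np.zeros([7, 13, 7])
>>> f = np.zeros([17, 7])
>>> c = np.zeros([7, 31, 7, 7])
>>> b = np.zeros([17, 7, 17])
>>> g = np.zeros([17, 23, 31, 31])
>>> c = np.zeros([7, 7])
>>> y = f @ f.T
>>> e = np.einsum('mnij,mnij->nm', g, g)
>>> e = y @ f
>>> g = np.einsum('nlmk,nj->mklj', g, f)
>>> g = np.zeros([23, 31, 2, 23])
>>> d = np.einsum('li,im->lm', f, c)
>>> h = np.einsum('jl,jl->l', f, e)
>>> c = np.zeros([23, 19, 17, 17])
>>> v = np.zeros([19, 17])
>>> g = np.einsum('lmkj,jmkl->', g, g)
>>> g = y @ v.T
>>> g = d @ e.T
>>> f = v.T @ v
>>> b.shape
(17, 7, 17)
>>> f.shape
(17, 17)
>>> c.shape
(23, 19, 17, 17)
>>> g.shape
(17, 17)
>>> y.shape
(17, 17)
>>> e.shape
(17, 7)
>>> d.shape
(17, 7)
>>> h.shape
(7,)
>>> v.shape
(19, 17)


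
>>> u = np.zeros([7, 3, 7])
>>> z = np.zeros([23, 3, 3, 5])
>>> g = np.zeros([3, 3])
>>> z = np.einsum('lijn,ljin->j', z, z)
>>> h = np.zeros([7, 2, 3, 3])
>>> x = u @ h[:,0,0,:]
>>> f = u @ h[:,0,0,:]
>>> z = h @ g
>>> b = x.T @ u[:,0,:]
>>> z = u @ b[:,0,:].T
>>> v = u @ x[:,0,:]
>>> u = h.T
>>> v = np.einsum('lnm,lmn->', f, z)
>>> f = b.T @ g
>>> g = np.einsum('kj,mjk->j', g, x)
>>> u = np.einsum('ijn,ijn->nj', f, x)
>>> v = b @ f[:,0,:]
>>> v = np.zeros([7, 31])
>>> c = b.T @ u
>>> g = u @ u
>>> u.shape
(3, 3)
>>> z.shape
(7, 3, 3)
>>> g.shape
(3, 3)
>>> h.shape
(7, 2, 3, 3)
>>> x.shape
(7, 3, 3)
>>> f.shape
(7, 3, 3)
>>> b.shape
(3, 3, 7)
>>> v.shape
(7, 31)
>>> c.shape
(7, 3, 3)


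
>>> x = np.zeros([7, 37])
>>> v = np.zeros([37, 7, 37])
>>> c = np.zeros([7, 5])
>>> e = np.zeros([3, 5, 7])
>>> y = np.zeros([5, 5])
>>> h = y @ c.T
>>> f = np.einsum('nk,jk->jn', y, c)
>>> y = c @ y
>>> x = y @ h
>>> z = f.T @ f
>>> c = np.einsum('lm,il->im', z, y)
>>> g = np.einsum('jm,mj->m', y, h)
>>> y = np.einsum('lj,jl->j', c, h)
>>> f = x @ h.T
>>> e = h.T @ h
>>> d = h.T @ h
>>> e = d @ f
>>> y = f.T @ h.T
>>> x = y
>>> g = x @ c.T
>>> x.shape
(5, 5)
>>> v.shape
(37, 7, 37)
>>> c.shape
(7, 5)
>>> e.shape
(7, 5)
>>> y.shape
(5, 5)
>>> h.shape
(5, 7)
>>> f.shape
(7, 5)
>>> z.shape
(5, 5)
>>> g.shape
(5, 7)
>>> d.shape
(7, 7)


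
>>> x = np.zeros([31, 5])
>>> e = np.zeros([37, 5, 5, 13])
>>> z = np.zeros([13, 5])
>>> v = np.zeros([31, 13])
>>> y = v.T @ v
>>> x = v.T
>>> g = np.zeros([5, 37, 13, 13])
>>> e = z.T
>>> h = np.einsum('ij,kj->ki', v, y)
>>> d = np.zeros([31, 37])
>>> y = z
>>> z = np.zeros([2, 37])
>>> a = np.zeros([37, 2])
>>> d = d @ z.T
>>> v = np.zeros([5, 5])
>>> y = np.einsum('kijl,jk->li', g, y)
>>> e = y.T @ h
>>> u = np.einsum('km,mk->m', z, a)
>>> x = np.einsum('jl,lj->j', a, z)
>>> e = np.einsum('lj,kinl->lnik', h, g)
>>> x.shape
(37,)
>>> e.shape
(13, 13, 37, 5)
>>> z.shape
(2, 37)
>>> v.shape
(5, 5)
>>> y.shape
(13, 37)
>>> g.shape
(5, 37, 13, 13)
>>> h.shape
(13, 31)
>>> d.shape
(31, 2)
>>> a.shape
(37, 2)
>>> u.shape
(37,)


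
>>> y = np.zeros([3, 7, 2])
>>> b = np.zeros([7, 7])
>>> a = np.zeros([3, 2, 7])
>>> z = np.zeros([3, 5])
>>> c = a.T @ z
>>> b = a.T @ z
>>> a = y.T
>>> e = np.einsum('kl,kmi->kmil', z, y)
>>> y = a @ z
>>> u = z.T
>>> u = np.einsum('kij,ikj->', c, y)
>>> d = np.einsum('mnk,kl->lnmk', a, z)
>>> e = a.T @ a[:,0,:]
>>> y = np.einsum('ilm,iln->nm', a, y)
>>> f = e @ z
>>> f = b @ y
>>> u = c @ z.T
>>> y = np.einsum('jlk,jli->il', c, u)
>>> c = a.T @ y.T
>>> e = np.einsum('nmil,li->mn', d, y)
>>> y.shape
(3, 2)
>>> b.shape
(7, 2, 5)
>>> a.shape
(2, 7, 3)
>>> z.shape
(3, 5)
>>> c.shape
(3, 7, 3)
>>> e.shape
(7, 5)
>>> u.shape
(7, 2, 3)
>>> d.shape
(5, 7, 2, 3)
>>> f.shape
(7, 2, 3)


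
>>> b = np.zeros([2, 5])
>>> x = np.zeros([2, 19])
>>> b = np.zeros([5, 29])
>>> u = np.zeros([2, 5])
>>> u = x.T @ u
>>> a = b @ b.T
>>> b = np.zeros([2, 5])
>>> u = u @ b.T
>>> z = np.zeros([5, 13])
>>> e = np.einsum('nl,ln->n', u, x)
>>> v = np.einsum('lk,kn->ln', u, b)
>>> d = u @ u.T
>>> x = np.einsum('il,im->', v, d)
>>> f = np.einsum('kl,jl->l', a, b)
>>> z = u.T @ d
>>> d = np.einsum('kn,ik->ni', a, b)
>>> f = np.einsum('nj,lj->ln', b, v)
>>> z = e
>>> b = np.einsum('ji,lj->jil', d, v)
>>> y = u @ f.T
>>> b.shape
(5, 2, 19)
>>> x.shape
()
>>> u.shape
(19, 2)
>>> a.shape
(5, 5)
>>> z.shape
(19,)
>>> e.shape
(19,)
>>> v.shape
(19, 5)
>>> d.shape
(5, 2)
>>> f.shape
(19, 2)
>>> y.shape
(19, 19)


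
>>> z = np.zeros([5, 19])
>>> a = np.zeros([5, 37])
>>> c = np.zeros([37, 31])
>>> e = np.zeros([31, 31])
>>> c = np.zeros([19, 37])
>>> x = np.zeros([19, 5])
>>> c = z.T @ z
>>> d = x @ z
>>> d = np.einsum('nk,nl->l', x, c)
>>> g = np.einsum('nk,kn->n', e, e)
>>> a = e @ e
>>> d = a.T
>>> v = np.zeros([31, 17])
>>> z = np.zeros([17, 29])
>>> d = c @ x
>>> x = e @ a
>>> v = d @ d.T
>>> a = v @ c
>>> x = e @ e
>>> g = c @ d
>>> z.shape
(17, 29)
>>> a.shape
(19, 19)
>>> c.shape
(19, 19)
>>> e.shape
(31, 31)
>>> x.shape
(31, 31)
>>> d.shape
(19, 5)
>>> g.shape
(19, 5)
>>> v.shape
(19, 19)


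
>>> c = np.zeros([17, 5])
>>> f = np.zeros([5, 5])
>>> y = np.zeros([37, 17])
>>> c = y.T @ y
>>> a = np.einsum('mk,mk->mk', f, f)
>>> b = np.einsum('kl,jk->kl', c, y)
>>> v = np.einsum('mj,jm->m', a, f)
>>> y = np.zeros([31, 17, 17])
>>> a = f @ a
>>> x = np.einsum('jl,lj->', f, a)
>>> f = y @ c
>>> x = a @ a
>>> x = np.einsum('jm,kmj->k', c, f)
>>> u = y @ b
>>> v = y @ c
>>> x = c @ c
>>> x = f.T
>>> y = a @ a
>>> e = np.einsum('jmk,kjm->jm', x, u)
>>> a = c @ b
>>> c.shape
(17, 17)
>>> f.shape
(31, 17, 17)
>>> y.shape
(5, 5)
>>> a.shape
(17, 17)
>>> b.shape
(17, 17)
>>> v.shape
(31, 17, 17)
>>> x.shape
(17, 17, 31)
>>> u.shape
(31, 17, 17)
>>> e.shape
(17, 17)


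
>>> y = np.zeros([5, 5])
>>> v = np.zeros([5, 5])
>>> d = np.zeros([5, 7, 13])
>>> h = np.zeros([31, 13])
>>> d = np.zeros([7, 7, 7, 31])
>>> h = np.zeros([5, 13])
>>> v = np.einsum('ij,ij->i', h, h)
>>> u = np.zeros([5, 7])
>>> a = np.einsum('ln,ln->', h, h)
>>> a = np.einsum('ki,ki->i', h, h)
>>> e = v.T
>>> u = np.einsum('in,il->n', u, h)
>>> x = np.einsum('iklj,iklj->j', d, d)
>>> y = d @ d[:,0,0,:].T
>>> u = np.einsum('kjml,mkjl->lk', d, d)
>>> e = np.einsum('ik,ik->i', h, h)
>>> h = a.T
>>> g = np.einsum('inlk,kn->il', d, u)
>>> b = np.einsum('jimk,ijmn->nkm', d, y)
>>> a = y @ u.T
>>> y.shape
(7, 7, 7, 7)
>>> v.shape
(5,)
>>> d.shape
(7, 7, 7, 31)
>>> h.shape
(13,)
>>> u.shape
(31, 7)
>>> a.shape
(7, 7, 7, 31)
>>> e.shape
(5,)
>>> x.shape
(31,)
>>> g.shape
(7, 7)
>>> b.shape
(7, 31, 7)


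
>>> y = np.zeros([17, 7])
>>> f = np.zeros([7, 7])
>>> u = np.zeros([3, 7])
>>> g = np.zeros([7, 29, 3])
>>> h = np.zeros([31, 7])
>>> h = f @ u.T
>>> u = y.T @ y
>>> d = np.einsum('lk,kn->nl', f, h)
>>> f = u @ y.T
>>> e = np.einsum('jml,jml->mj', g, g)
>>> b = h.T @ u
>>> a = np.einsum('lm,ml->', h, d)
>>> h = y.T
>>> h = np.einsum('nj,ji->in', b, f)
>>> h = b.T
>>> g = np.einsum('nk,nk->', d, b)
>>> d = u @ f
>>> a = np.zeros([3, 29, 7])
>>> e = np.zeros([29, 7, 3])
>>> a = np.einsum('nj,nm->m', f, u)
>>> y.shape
(17, 7)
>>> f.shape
(7, 17)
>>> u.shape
(7, 7)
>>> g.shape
()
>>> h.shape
(7, 3)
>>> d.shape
(7, 17)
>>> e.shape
(29, 7, 3)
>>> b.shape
(3, 7)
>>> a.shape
(7,)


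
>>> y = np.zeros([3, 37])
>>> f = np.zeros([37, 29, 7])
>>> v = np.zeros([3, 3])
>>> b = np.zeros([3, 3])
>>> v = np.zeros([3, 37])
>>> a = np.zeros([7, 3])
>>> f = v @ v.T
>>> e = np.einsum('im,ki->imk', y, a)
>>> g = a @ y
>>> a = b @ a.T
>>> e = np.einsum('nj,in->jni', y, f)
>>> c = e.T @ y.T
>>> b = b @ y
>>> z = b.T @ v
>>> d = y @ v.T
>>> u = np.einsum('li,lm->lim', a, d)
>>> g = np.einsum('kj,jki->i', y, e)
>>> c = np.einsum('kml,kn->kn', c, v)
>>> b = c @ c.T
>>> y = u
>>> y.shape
(3, 7, 3)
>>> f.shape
(3, 3)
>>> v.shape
(3, 37)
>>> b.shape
(3, 3)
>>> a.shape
(3, 7)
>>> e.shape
(37, 3, 3)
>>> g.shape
(3,)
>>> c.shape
(3, 37)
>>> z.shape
(37, 37)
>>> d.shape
(3, 3)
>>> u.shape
(3, 7, 3)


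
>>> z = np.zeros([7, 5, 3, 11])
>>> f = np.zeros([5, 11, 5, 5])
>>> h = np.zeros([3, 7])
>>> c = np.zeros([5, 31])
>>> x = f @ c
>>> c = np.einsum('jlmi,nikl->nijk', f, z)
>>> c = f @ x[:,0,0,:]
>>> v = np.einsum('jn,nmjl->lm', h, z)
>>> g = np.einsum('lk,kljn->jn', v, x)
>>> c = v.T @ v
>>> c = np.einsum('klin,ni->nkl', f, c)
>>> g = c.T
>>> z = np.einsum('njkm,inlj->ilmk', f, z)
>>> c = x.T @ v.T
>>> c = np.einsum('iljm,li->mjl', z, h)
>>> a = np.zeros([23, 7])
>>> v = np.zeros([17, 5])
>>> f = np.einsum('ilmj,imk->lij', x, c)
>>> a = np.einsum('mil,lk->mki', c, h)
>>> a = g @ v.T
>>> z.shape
(7, 3, 5, 5)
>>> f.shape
(11, 5, 31)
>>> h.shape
(3, 7)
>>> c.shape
(5, 5, 3)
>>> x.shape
(5, 11, 5, 31)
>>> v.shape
(17, 5)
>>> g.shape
(11, 5, 5)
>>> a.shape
(11, 5, 17)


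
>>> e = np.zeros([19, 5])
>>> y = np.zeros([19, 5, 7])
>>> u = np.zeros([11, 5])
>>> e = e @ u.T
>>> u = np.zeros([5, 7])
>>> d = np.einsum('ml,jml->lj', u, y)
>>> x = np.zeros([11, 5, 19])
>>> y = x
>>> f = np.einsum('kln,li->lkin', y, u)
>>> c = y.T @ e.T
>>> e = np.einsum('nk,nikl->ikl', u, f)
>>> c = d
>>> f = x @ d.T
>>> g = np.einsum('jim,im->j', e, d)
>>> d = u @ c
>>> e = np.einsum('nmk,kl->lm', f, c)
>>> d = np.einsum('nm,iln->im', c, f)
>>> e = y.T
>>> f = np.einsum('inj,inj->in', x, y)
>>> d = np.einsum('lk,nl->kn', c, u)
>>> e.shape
(19, 5, 11)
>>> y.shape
(11, 5, 19)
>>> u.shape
(5, 7)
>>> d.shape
(19, 5)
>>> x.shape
(11, 5, 19)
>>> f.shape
(11, 5)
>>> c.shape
(7, 19)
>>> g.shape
(11,)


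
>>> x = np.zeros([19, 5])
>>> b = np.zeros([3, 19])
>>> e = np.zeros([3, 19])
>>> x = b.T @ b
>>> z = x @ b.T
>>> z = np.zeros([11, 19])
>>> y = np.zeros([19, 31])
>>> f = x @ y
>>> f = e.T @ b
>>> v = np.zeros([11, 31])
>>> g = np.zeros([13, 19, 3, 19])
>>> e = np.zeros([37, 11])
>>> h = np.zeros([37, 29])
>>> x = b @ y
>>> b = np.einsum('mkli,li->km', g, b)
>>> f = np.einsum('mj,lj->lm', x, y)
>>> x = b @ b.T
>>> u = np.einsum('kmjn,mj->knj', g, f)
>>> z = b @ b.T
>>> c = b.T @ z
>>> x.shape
(19, 19)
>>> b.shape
(19, 13)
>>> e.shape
(37, 11)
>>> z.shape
(19, 19)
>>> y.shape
(19, 31)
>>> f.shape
(19, 3)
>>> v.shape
(11, 31)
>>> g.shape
(13, 19, 3, 19)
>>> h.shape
(37, 29)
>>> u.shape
(13, 19, 3)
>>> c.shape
(13, 19)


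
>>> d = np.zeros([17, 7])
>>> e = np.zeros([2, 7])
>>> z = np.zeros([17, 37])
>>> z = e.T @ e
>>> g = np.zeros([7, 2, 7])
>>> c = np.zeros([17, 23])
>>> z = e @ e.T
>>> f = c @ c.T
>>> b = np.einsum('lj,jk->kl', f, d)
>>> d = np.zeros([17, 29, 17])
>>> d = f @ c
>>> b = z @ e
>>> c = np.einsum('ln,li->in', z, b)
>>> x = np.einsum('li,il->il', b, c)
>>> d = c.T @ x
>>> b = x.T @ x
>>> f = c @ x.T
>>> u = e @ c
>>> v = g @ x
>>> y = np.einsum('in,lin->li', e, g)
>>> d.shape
(2, 2)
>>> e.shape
(2, 7)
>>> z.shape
(2, 2)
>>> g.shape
(7, 2, 7)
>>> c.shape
(7, 2)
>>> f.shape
(7, 7)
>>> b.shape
(2, 2)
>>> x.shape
(7, 2)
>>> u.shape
(2, 2)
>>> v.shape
(7, 2, 2)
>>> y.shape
(7, 2)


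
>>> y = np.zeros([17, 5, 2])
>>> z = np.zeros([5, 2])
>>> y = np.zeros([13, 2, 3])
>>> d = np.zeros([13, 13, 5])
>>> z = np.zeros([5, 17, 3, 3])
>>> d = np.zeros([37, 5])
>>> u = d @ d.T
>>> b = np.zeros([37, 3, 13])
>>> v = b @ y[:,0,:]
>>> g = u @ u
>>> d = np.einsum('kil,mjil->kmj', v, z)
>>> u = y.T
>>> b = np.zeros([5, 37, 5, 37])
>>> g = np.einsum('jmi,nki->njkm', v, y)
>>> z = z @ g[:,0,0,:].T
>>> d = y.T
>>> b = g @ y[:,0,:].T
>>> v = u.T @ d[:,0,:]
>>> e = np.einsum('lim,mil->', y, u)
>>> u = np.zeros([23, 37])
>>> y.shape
(13, 2, 3)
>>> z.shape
(5, 17, 3, 13)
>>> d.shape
(3, 2, 13)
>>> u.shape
(23, 37)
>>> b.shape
(13, 37, 2, 13)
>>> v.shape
(13, 2, 13)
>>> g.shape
(13, 37, 2, 3)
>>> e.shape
()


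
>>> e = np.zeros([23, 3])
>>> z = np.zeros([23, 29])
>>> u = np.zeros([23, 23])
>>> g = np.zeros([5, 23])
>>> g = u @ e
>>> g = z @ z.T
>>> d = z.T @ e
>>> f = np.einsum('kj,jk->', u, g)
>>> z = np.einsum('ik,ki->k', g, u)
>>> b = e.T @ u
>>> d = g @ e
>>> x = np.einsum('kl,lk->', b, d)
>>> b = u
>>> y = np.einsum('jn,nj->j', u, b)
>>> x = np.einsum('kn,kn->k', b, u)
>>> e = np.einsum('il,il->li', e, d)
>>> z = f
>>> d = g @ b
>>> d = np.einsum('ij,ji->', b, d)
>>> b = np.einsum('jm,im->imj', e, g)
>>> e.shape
(3, 23)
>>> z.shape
()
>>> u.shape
(23, 23)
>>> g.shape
(23, 23)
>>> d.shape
()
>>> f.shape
()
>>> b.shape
(23, 23, 3)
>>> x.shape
(23,)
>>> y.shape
(23,)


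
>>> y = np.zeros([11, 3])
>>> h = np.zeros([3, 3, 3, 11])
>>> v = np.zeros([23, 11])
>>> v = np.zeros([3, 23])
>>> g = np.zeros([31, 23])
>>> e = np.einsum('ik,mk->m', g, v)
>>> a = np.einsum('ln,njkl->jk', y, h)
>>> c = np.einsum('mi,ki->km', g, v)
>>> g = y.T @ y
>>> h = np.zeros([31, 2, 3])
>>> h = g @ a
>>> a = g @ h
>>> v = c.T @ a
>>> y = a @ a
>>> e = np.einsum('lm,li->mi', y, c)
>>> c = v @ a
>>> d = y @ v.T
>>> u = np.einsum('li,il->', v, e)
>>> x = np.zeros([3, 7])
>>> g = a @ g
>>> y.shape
(3, 3)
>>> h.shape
(3, 3)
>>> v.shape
(31, 3)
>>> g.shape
(3, 3)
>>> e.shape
(3, 31)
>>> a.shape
(3, 3)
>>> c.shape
(31, 3)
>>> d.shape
(3, 31)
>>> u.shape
()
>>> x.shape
(3, 7)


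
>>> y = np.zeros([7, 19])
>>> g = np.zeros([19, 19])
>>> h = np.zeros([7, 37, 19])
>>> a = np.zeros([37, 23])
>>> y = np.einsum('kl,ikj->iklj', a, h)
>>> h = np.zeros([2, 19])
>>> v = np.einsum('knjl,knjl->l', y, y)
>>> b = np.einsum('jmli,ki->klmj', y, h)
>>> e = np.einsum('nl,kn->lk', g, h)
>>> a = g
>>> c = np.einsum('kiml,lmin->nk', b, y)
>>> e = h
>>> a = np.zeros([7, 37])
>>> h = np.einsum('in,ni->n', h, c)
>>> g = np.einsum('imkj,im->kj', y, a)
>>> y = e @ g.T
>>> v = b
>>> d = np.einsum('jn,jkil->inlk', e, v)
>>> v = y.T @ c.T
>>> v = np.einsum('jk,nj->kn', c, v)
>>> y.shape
(2, 23)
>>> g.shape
(23, 19)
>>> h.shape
(19,)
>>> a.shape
(7, 37)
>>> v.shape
(2, 23)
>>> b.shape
(2, 23, 37, 7)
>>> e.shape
(2, 19)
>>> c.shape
(19, 2)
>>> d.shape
(37, 19, 7, 23)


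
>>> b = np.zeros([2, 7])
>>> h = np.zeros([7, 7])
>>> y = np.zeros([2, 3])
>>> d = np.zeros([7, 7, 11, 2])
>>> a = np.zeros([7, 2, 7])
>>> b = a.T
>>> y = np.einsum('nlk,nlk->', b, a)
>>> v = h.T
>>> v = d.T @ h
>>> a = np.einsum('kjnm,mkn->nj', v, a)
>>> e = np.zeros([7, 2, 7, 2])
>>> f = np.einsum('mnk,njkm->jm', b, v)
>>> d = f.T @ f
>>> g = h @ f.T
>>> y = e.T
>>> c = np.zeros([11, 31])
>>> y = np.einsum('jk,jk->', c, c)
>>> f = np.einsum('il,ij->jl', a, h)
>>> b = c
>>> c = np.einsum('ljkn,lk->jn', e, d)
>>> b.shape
(11, 31)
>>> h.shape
(7, 7)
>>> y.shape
()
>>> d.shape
(7, 7)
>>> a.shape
(7, 11)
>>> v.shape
(2, 11, 7, 7)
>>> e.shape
(7, 2, 7, 2)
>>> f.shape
(7, 11)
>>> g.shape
(7, 11)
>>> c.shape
(2, 2)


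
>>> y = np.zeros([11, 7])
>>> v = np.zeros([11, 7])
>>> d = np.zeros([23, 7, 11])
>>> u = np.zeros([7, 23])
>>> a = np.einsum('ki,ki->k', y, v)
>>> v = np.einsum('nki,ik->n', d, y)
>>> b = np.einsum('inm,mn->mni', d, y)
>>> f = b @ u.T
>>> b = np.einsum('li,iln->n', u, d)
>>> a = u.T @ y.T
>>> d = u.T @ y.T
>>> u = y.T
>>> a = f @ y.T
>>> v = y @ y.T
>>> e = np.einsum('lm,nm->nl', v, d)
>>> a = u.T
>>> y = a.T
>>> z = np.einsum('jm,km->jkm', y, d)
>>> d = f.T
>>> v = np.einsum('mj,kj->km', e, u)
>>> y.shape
(7, 11)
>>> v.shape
(7, 23)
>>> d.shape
(7, 7, 11)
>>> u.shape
(7, 11)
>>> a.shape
(11, 7)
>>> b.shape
(11,)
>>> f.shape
(11, 7, 7)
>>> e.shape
(23, 11)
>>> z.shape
(7, 23, 11)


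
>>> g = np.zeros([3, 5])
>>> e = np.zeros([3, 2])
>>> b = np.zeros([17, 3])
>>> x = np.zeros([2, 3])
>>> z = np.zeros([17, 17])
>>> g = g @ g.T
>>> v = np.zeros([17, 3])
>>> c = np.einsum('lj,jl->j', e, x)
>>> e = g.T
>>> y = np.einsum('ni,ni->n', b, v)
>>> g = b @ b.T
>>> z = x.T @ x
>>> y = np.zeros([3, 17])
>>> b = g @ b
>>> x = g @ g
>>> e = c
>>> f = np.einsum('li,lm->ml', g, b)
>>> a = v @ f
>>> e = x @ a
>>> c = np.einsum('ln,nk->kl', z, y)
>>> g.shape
(17, 17)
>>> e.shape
(17, 17)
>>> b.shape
(17, 3)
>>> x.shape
(17, 17)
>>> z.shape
(3, 3)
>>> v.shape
(17, 3)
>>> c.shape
(17, 3)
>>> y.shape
(3, 17)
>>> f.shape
(3, 17)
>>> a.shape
(17, 17)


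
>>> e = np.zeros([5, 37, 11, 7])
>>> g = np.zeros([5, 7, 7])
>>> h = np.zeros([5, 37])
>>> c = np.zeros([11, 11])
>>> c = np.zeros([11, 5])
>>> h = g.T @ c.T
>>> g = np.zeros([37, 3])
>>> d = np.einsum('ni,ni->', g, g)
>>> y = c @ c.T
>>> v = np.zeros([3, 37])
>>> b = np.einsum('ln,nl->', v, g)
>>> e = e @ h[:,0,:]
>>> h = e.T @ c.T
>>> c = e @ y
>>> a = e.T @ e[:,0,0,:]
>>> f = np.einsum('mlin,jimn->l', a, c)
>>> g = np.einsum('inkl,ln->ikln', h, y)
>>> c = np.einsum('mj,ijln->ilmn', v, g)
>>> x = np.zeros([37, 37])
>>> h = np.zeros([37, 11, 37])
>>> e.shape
(5, 37, 11, 11)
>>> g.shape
(11, 37, 11, 11)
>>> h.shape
(37, 11, 37)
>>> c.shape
(11, 11, 3, 11)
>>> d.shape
()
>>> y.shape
(11, 11)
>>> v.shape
(3, 37)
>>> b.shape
()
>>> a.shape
(11, 11, 37, 11)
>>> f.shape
(11,)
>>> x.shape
(37, 37)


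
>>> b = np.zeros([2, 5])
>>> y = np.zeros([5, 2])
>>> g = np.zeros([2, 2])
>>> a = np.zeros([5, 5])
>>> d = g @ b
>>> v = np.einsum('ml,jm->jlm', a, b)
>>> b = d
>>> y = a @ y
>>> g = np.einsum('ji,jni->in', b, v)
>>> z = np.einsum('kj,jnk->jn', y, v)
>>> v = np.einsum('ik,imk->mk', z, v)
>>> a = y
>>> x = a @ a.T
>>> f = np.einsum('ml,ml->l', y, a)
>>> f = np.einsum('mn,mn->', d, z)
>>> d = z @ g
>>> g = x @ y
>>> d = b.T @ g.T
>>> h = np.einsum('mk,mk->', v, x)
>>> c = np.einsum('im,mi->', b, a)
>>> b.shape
(2, 5)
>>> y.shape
(5, 2)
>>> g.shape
(5, 2)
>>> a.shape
(5, 2)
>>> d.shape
(5, 5)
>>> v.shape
(5, 5)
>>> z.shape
(2, 5)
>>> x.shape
(5, 5)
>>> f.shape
()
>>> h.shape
()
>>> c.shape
()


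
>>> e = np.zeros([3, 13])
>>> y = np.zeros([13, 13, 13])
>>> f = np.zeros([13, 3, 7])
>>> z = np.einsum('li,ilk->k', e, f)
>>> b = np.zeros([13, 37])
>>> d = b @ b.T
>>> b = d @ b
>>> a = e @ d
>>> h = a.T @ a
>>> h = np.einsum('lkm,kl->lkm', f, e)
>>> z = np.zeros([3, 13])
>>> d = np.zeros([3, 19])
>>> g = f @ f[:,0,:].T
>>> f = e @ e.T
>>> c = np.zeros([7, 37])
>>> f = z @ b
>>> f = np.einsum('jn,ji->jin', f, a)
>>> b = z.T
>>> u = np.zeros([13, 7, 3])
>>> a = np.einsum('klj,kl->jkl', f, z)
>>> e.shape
(3, 13)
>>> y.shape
(13, 13, 13)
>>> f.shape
(3, 13, 37)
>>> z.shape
(3, 13)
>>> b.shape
(13, 3)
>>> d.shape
(3, 19)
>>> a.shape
(37, 3, 13)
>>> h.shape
(13, 3, 7)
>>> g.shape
(13, 3, 13)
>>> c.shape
(7, 37)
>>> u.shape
(13, 7, 3)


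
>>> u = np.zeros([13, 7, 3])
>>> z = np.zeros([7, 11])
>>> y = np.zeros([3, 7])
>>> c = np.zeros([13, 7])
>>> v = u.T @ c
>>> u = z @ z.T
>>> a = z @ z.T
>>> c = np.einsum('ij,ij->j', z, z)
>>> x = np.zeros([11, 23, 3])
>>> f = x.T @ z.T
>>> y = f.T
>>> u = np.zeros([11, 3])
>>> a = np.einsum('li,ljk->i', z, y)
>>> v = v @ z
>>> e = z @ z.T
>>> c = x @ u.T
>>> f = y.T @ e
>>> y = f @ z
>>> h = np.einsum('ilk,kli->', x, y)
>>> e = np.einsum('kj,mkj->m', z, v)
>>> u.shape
(11, 3)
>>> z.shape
(7, 11)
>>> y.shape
(3, 23, 11)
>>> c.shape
(11, 23, 11)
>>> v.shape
(3, 7, 11)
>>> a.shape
(11,)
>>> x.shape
(11, 23, 3)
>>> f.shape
(3, 23, 7)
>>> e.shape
(3,)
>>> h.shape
()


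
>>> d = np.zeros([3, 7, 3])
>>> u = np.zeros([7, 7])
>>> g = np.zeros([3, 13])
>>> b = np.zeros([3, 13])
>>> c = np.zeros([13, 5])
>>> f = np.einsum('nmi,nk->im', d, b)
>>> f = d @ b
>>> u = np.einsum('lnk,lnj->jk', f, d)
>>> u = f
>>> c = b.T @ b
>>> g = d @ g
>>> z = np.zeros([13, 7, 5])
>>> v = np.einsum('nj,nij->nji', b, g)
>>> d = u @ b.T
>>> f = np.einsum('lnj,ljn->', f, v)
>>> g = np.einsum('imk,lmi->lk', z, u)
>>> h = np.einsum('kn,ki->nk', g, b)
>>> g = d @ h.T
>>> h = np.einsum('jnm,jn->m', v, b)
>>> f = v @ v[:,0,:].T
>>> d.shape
(3, 7, 3)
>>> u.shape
(3, 7, 13)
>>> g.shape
(3, 7, 5)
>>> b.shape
(3, 13)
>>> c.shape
(13, 13)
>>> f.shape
(3, 13, 3)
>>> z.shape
(13, 7, 5)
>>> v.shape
(3, 13, 7)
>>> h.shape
(7,)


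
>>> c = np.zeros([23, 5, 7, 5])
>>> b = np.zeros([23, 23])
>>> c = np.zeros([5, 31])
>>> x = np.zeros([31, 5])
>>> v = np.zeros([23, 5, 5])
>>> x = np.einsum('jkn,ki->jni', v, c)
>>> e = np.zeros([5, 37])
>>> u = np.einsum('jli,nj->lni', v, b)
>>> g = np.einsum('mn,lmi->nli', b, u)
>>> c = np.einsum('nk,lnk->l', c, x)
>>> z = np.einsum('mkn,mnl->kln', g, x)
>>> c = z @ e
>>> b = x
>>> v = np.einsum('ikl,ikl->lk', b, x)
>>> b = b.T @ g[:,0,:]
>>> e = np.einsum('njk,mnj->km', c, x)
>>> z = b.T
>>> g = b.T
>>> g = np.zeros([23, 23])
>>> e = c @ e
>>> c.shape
(5, 31, 37)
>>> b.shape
(31, 5, 5)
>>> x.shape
(23, 5, 31)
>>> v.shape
(31, 5)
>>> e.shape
(5, 31, 23)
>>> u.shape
(5, 23, 5)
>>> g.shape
(23, 23)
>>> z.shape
(5, 5, 31)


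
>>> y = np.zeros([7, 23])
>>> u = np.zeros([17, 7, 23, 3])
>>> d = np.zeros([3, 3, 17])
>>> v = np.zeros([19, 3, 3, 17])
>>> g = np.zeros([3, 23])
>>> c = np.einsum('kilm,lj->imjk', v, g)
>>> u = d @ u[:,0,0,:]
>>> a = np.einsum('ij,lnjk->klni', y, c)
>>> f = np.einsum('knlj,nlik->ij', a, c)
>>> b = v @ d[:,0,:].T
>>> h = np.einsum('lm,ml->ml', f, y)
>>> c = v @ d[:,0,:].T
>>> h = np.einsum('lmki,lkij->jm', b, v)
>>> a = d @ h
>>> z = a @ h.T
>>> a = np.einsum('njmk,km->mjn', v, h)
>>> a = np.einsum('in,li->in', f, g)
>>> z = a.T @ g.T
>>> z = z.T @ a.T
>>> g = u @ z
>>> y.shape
(7, 23)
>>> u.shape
(3, 3, 3)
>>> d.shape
(3, 3, 17)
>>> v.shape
(19, 3, 3, 17)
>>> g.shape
(3, 3, 23)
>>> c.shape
(19, 3, 3, 3)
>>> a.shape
(23, 7)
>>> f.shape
(23, 7)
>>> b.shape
(19, 3, 3, 3)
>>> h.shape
(17, 3)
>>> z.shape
(3, 23)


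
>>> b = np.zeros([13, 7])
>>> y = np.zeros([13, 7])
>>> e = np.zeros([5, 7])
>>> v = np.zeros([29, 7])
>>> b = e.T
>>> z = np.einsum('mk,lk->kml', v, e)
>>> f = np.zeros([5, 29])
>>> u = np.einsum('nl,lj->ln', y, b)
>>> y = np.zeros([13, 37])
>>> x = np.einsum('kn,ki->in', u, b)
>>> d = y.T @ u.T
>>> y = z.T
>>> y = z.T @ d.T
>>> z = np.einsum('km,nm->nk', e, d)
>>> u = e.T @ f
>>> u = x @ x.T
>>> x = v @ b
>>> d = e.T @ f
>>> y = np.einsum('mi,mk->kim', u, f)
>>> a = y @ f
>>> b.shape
(7, 5)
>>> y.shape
(29, 5, 5)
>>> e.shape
(5, 7)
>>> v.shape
(29, 7)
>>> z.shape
(37, 5)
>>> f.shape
(5, 29)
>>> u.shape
(5, 5)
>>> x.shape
(29, 5)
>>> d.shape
(7, 29)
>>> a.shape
(29, 5, 29)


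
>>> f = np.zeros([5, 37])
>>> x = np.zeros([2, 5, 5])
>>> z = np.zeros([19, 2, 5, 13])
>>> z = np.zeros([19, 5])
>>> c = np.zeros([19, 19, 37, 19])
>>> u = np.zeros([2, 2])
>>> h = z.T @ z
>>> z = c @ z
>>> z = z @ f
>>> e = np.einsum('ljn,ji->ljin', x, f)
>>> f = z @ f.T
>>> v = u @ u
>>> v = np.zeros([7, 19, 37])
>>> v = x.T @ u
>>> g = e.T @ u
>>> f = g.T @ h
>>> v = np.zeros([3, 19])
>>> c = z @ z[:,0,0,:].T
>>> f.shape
(2, 5, 37, 5)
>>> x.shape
(2, 5, 5)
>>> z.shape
(19, 19, 37, 37)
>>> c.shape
(19, 19, 37, 19)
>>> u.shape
(2, 2)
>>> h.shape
(5, 5)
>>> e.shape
(2, 5, 37, 5)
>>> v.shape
(3, 19)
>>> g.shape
(5, 37, 5, 2)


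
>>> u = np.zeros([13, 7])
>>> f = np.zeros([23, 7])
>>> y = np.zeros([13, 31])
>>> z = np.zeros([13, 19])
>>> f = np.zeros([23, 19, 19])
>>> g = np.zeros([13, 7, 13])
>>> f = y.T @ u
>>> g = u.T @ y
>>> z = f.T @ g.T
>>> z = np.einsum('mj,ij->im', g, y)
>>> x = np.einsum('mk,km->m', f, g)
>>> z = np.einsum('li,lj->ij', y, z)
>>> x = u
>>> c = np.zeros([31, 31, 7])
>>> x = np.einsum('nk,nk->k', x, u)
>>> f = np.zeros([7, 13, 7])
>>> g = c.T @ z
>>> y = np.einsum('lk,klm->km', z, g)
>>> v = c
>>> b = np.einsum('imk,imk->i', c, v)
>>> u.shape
(13, 7)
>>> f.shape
(7, 13, 7)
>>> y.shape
(7, 7)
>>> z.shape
(31, 7)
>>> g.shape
(7, 31, 7)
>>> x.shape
(7,)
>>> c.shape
(31, 31, 7)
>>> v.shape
(31, 31, 7)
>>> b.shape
(31,)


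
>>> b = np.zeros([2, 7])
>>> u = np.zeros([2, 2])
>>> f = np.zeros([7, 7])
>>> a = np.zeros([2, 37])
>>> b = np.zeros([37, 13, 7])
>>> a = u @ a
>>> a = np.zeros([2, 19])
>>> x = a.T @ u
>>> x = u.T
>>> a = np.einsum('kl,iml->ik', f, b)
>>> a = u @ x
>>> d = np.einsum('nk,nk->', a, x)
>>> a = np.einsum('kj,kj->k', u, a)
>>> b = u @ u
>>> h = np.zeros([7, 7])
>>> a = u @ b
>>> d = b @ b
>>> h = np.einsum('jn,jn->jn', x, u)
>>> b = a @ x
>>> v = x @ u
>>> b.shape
(2, 2)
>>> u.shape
(2, 2)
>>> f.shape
(7, 7)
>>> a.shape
(2, 2)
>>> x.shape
(2, 2)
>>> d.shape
(2, 2)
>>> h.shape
(2, 2)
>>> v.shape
(2, 2)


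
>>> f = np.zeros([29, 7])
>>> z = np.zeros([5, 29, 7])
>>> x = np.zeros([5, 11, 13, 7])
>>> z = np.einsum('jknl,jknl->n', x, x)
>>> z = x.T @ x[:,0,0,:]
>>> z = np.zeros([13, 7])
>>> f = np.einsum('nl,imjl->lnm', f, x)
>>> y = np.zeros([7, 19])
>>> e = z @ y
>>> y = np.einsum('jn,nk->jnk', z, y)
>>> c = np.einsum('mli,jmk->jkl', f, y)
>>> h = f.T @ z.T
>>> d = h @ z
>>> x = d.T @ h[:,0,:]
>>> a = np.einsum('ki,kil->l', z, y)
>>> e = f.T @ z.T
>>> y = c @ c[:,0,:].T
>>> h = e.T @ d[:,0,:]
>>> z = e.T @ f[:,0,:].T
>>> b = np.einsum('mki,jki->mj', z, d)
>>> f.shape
(7, 29, 11)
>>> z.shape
(13, 29, 7)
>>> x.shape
(7, 29, 13)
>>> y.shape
(13, 19, 13)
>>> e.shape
(11, 29, 13)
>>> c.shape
(13, 19, 29)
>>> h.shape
(13, 29, 7)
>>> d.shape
(11, 29, 7)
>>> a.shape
(19,)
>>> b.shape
(13, 11)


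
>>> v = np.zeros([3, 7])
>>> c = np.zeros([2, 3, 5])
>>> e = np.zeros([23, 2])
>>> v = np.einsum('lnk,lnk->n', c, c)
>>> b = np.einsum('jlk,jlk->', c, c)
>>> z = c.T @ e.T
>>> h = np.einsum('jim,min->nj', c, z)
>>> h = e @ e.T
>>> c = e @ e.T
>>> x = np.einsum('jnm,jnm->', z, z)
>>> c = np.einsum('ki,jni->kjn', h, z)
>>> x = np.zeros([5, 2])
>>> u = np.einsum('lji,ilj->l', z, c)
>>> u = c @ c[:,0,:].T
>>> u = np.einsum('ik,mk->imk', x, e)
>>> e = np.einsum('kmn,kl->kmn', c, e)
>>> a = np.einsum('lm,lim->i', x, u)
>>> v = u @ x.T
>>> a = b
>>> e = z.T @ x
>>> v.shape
(5, 23, 5)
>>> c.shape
(23, 5, 3)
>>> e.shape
(23, 3, 2)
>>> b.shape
()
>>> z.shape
(5, 3, 23)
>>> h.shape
(23, 23)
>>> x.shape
(5, 2)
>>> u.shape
(5, 23, 2)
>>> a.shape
()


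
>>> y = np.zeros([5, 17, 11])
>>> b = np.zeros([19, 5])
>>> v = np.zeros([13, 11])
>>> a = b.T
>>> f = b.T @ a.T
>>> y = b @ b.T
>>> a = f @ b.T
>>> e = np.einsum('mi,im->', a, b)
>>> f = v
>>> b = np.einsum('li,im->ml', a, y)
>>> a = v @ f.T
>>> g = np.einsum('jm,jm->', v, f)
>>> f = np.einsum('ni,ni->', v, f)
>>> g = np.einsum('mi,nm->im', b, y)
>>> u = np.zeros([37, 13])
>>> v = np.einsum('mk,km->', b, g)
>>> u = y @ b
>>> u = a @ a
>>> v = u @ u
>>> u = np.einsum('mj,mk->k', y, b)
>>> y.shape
(19, 19)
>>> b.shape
(19, 5)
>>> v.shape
(13, 13)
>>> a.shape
(13, 13)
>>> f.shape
()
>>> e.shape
()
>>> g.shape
(5, 19)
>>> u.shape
(5,)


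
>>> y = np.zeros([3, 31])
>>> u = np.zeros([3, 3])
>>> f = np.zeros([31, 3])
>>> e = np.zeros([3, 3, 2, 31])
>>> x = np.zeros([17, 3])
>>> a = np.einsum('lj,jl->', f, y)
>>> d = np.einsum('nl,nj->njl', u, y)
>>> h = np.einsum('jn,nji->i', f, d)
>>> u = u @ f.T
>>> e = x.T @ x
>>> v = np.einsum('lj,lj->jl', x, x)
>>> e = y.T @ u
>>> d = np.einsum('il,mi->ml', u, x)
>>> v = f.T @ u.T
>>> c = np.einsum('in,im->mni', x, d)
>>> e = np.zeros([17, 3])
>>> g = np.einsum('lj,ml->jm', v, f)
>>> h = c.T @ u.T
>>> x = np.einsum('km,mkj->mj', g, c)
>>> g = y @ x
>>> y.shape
(3, 31)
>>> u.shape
(3, 31)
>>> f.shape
(31, 3)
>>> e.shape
(17, 3)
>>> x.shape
(31, 17)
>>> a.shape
()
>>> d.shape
(17, 31)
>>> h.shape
(17, 3, 3)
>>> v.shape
(3, 3)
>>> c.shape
(31, 3, 17)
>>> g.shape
(3, 17)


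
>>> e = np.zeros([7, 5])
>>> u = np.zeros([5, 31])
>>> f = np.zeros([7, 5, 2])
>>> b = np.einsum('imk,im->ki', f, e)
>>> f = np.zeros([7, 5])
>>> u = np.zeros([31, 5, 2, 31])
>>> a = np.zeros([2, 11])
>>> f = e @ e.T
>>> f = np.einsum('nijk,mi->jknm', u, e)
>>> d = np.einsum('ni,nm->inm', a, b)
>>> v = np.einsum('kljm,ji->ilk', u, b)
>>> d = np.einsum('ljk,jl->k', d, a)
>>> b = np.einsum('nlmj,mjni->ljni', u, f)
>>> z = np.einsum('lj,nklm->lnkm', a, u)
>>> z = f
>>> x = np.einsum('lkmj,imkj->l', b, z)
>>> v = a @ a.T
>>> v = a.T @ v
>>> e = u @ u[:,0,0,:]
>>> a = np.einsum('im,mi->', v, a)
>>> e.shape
(31, 5, 2, 31)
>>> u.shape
(31, 5, 2, 31)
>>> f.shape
(2, 31, 31, 7)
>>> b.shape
(5, 31, 31, 7)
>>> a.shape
()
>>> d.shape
(7,)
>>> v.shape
(11, 2)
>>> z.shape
(2, 31, 31, 7)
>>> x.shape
(5,)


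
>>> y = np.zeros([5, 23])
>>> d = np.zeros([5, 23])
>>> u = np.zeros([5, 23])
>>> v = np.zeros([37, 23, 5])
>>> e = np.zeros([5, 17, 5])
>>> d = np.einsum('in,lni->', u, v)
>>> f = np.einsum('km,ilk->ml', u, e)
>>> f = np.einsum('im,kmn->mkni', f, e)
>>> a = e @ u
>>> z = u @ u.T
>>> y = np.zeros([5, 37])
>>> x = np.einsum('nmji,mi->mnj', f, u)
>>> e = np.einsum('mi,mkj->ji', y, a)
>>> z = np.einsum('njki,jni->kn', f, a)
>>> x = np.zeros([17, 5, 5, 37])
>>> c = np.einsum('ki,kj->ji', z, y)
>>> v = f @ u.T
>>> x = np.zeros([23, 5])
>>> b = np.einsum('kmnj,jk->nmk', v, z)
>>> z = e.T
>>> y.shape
(5, 37)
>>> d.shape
()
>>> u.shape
(5, 23)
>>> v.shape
(17, 5, 5, 5)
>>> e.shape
(23, 37)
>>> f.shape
(17, 5, 5, 23)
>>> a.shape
(5, 17, 23)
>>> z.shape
(37, 23)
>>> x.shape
(23, 5)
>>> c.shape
(37, 17)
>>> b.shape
(5, 5, 17)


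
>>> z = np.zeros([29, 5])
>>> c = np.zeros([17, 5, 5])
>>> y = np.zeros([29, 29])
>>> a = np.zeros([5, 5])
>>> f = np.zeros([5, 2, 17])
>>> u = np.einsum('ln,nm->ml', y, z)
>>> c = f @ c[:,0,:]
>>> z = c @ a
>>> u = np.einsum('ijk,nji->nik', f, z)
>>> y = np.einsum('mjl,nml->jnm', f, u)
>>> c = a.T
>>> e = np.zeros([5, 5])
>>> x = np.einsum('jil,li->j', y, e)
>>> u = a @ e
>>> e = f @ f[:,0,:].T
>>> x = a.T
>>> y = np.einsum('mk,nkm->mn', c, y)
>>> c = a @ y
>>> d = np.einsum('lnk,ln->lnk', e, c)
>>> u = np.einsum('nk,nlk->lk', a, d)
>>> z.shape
(5, 2, 5)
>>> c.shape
(5, 2)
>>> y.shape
(5, 2)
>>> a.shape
(5, 5)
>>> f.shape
(5, 2, 17)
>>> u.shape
(2, 5)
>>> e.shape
(5, 2, 5)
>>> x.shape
(5, 5)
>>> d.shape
(5, 2, 5)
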